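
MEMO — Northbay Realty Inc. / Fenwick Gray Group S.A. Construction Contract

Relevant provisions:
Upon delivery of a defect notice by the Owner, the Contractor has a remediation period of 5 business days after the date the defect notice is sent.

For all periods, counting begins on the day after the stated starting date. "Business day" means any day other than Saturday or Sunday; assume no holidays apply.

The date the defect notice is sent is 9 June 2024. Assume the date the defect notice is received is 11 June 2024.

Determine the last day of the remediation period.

The last day of the remediation period: counting 5 business days from Sunday, 9 June 2024 (Jun 10, Jun 11, Jun 12, Jun 13, Jun 14, skipping weekends) reaches Friday, 14 June 2024.

14 June 2024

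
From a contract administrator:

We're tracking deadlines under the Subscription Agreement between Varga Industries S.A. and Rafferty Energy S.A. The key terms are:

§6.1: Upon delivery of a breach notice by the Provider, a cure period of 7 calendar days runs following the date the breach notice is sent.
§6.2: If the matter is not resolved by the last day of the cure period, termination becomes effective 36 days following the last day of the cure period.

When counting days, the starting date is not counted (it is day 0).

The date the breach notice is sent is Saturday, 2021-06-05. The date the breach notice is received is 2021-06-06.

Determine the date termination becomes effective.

2021-07-18

The last day of the cure period: 2021-06-05 + 7 days = 2021-06-12.
The date termination becomes effective: 2021-06-12 + 36 days = 2021-07-18.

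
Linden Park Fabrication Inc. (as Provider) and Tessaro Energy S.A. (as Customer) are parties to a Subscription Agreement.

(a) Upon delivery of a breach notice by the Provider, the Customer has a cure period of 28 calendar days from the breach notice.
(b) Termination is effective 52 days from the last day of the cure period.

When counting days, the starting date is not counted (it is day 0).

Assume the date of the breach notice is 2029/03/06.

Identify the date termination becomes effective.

2029/05/25

Adding 28 calendar days to 2029/03/06 gives 2029/04/03, which is the last day of the cure period.
The date termination becomes effective: 2029/04/03 + 52 days = 2029/05/25.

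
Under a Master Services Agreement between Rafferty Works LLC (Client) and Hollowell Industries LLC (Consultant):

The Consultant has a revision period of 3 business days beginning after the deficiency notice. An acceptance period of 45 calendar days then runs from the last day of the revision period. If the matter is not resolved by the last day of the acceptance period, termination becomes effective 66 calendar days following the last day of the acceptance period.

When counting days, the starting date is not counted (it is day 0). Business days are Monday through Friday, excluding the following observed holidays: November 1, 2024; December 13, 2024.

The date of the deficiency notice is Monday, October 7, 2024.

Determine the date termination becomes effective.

January 29, 2025

The last day of the revision period: counting 3 business days from Monday, October 7, 2024 (Oct 8, Oct 9, Oct 10, skipping weekends) reaches Thursday, October 10, 2024.
The last day of the acceptance period: 45 calendar days after October 10, 2024 is November 24, 2024.
The date termination becomes effective: 66 calendar days after November 24, 2024 is January 29, 2025.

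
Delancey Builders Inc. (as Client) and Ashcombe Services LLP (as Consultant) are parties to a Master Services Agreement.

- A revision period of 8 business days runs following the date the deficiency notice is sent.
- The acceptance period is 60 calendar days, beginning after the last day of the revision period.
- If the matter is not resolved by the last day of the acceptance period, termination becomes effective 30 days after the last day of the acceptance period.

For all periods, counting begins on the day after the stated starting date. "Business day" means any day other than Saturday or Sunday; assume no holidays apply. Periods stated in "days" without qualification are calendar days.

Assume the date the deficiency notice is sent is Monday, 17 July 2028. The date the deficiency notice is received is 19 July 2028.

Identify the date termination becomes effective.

From Monday, 17 July 2028, 8 business days (Jul 18, Jul 19, Jul 20, Jul 21, Jul 24, Jul 25, Jul 26, Jul 27, skipping weekends) brings us to Thursday, 27 July 2028, which is the last day of the revision period.
Adding 60 calendar days to 27 July 2028 gives 25 September 2028, which is the last day of the acceptance period.
The date termination becomes effective: 25 September 2028 + 30 days = 25 October 2028.

25 October 2028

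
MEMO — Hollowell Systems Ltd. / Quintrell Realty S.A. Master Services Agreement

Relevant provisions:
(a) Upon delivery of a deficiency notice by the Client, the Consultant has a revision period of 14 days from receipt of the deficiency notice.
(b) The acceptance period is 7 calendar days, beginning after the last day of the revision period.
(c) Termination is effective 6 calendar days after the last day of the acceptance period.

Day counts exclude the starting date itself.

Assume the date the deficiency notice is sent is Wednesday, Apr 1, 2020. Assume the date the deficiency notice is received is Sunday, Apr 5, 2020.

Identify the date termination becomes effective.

May 2, 2020

The last day of the revision period: Apr 5, 2020 + 14 days = Apr 19, 2020.
Adding 7 calendar days to Apr 19, 2020 gives Apr 26, 2020, which is the last day of the acceptance period.
The date termination becomes effective: 6 calendar days after Apr 26, 2020 is May 2, 2020.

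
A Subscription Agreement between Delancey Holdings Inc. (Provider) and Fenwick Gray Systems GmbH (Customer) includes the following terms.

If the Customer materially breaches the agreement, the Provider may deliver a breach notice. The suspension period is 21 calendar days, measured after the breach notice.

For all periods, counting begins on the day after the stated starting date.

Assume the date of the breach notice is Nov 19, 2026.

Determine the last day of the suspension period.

Dec 10, 2026

Adding 21 calendar days to Nov 19, 2026 gives Dec 10, 2026, which is the last day of the suspension period.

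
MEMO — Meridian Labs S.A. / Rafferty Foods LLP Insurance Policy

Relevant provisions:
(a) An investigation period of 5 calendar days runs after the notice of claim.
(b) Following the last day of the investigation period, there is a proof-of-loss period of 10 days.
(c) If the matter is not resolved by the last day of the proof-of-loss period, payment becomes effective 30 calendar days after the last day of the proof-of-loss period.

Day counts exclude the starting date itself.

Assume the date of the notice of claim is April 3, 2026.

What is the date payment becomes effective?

May 18, 2026

The last day of the investigation period: April 3, 2026 + 5 days = April 8, 2026.
The last day of the proof-of-loss period: 10 calendar days after April 8, 2026 is April 18, 2026.
The date payment becomes effective: April 18, 2026 + 30 days = May 18, 2026.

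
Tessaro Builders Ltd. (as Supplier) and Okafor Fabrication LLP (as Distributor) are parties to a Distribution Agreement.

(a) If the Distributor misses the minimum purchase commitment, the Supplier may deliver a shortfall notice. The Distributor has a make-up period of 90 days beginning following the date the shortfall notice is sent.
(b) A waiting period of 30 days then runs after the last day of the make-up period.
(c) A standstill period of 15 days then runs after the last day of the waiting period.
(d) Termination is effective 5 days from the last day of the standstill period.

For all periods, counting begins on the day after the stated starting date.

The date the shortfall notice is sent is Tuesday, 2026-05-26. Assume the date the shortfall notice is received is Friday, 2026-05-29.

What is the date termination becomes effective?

The last day of the make-up period: 2026-05-26 + 90 days = 2026-08-24.
The last day of the waiting period: 30 calendar days after 2026-08-24 is 2026-09-23.
Adding 15 calendar days to 2026-09-23 gives 2026-10-08, which is the last day of the standstill period.
Adding 5 calendar days to 2026-10-08 gives 2026-10-13, which is the date termination becomes effective.

2026-10-13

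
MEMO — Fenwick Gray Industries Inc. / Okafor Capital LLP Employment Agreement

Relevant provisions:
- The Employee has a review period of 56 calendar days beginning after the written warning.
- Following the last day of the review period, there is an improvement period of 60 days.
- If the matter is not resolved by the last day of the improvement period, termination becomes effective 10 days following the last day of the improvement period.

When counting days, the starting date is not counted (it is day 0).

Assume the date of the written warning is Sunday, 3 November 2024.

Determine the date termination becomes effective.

9 March 2025

The last day of the review period: 56 calendar days after 3 November 2024 is 29 December 2024.
The last day of the improvement period: 60 calendar days after 29 December 2024 is 27 February 2025.
The date termination becomes effective: 10 calendar days after 27 February 2025 is 9 March 2025.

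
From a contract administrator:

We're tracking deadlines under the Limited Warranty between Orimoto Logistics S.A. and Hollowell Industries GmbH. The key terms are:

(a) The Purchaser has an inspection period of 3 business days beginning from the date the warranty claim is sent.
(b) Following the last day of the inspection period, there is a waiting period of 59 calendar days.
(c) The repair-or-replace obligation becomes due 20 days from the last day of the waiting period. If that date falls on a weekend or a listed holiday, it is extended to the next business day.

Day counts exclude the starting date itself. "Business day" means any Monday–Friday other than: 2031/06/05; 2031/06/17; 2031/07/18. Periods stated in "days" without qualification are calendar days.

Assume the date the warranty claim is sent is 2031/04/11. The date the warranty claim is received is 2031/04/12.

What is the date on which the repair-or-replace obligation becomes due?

2031/07/04

The last day of the inspection period: counting 3 business days from Friday, 2031/04/11 (Apr 14, Apr 15, Apr 16, skipping weekends) reaches Wednesday, 2031/04/16.
Adding 59 calendar days to 2031/04/16 gives 2031/06/14, which is the last day of the waiting period.
The date on which the repair-or-replace obligation becomes due: 20 calendar days after 2031/06/14 is 2031/07/04. 2031/07/04 is a Friday and is not a listed holiday, so no roll-forward applies.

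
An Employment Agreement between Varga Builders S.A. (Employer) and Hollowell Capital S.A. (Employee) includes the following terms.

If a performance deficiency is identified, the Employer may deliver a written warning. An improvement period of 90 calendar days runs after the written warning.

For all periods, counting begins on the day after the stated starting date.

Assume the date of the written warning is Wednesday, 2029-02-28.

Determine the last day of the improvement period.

2029-05-29

The last day of the improvement period: 90 calendar days after 2029-02-28 is 2029-05-29.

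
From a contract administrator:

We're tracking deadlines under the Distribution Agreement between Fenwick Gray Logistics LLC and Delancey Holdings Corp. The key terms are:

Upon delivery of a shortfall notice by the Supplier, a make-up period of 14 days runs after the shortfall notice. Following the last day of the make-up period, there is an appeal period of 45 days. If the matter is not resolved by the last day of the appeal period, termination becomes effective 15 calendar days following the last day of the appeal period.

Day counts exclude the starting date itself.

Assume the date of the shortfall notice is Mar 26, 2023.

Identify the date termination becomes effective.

Adding 14 calendar days to Mar 26, 2023 gives Apr 9, 2023, which is the last day of the make-up period.
The last day of the appeal period: Apr 9, 2023 + 45 days = May 24, 2023.
The date termination becomes effective: 15 calendar days after May 24, 2023 is Jun 8, 2023.

Jun 8, 2023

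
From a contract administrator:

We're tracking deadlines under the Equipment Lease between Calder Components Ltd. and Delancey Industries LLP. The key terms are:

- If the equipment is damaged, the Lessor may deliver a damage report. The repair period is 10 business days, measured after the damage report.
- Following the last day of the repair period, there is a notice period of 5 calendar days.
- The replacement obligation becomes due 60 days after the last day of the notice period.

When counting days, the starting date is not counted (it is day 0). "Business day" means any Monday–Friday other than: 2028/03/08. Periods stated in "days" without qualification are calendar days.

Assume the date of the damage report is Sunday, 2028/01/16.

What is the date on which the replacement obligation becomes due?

2028/04/02

The last day of the repair period: counting 10 business days from Sunday, 2028/01/16 (Jan 17, Jan 18, Jan 19, Jan 20, Jan 21, Jan 24, Jan 25, Jan 26, Jan 27, Jan 28, skipping weekends) reaches Friday, 2028/01/28.
The last day of the notice period: 2028/01/28 + 5 days = 2028/02/02.
Adding 60 calendar days to 2028/02/02 gives 2028/04/02, which is the date on which the replacement obligation becomes due.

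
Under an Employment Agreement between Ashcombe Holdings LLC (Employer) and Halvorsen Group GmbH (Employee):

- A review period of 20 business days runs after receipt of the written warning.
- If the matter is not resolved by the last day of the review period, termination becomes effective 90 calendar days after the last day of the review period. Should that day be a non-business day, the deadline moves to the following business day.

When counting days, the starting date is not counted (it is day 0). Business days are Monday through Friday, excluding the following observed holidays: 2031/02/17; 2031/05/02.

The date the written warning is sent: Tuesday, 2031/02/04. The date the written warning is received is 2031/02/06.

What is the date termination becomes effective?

2031/06/05

From Thursday, 2031/02/06, 20 business days (Feb 7, Feb 10, Feb 11, Feb 12, …, Mar 5, Mar 6, Mar 7, skipping weekends and the listed holiday on Feb 17) brings us to Friday, 2031/03/07, which is the last day of the review period.
The date termination becomes effective: 2031/03/07 + 90 days = 2031/06/05. 2031/06/05 is a Thursday and is not a listed holiday, so no roll-forward applies.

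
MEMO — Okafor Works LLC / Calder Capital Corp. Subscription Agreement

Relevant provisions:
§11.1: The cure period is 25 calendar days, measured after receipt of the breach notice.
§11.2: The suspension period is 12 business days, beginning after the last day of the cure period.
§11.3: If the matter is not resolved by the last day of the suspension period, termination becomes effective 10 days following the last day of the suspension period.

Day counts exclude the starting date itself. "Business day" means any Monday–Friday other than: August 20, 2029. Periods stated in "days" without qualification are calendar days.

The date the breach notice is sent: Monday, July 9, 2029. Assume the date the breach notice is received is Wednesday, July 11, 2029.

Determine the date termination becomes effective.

September 1, 2029

The last day of the cure period: 25 calendar days after July 11, 2029 is August 5, 2029.
The last day of the suspension period: 12 business days after Sunday, August 5, 2029, skipping weekends and the listed holiday on Aug 20 — Aug 6, Aug 7, Aug 8, Aug 9, …, Aug 17, Aug 21, Aug 22 — lands on Wednesday, August 22, 2029.
The date termination becomes effective: 10 calendar days after August 22, 2029 is September 1, 2029.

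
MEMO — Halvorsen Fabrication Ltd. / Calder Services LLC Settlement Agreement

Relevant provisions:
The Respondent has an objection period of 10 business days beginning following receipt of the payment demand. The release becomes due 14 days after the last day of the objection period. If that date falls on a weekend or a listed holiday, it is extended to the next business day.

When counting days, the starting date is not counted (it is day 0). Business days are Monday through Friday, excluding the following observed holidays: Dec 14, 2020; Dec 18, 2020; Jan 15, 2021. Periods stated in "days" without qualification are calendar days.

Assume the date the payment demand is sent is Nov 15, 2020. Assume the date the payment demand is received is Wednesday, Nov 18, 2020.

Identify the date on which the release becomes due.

From Wednesday, Nov 18, 2020, 10 business days (Nov 19, Nov 20, Nov 23, Nov 24, Nov 25, Nov 26, Nov 27, Nov 30, Dec 1, Dec 2, skipping weekends) brings us to Wednesday, Dec 2, 2020, which is the last day of the objection period.
Adding 14 calendar days to Dec 2, 2020 gives Dec 16, 2020, which is the date on which the release becomes due. Dec 16, 2020 is a Wednesday and is not a listed holiday, so no roll-forward applies.

Dec 16, 2020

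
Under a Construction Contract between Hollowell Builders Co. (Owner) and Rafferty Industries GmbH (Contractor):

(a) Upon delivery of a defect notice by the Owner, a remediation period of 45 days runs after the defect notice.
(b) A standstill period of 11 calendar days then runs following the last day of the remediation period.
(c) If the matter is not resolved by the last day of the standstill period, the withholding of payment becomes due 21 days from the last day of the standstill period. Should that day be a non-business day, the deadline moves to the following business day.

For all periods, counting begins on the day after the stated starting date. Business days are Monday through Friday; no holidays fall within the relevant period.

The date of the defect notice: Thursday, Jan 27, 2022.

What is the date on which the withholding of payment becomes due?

Apr 14, 2022

Adding 45 calendar days to Jan 27, 2022 gives Mar 13, 2022, which is the last day of the remediation period.
The last day of the standstill period: 11 calendar days after Mar 13, 2022 is Mar 24, 2022.
Adding 21 calendar days to Mar 24, 2022 gives Apr 14, 2022, which is the date on which the withholding of payment becomes due. Apr 14, 2022 is a Thursday, so no roll-forward applies.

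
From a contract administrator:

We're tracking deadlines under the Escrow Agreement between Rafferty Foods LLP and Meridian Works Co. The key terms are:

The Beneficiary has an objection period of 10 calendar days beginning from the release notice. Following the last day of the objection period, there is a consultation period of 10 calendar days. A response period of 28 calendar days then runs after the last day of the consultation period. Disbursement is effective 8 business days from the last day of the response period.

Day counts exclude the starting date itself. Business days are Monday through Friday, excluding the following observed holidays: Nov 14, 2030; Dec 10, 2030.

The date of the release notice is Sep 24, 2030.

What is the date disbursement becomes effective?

Adding 10 calendar days to Sep 24, 2030 gives Oct 4, 2030, which is the last day of the objection period.
Adding 10 calendar days to Oct 4, 2030 gives Oct 14, 2030, which is the last day of the consultation period.
The last day of the response period: 28 calendar days after Oct 14, 2030 is Nov 11, 2030.
The date disbursement becomes effective: counting 8 business days from Monday, Nov 11, 2030 (Nov 12, Nov 13, Nov 15, Nov 18, Nov 19, Nov 20, Nov 21, Nov 22, skipping weekends and the listed holiday on Nov 14) reaches Friday, Nov 22, 2030.

Nov 22, 2030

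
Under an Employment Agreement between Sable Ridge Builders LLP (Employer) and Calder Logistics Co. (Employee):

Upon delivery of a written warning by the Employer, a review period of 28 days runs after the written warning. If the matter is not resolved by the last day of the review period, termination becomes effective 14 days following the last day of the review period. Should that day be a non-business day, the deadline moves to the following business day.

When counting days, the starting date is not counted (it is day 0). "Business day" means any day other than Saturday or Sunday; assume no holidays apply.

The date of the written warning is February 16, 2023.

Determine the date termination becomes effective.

March 30, 2023

Adding 28 calendar days to February 16, 2023 gives March 16, 2023, which is the last day of the review period.
Adding 14 calendar days to March 16, 2023 gives March 30, 2023, which is the date termination becomes effective. March 30, 2023 is a Thursday, so no roll-forward applies.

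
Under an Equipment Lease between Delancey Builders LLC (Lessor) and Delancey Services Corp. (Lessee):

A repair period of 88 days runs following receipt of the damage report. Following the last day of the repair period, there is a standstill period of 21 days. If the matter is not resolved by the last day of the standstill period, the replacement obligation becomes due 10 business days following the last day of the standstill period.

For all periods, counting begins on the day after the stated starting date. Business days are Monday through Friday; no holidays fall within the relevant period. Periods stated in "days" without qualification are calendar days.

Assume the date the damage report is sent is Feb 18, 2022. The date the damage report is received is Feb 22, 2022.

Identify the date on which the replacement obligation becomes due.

Jun 24, 2022

Adding 88 calendar days to Feb 22, 2022 gives May 21, 2022, which is the last day of the repair period.
The last day of the standstill period: May 21, 2022 + 21 days = Jun 11, 2022.
The date on which the replacement obligation becomes due: counting 10 business days from Saturday, Jun 11, 2022 (Jun 13, Jun 14, Jun 15, Jun 16, Jun 17, Jun 20, Jun 21, Jun 22, Jun 23, Jun 24, skipping weekends) reaches Friday, Jun 24, 2022.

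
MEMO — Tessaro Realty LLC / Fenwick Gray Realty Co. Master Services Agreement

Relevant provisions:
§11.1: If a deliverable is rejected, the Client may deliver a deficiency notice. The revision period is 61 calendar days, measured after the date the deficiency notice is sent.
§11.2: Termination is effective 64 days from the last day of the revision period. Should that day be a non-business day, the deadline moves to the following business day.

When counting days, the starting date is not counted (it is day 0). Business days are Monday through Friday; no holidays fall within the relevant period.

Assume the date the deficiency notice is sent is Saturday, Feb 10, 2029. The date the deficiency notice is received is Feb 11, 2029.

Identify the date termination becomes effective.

Jun 15, 2029

The last day of the revision period: Feb 10, 2029 + 61 days = Apr 12, 2029.
Adding 64 calendar days to Apr 12, 2029 gives Jun 15, 2029, which is the date termination becomes effective. Jun 15, 2029 is a Friday, so no roll-forward applies.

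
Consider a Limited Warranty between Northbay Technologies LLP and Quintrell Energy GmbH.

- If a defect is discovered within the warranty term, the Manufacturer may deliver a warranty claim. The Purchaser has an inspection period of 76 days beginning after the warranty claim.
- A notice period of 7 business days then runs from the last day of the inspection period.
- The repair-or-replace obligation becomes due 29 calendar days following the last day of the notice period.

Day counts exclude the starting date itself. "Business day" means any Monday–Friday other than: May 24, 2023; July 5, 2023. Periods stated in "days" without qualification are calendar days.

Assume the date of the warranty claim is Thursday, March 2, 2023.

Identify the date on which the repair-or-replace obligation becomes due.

Adding 76 calendar days to March 2, 2023 gives May 17, 2023, which is the last day of the inspection period.
The last day of the notice period: 7 business days after Wednesday, May 17, 2023, skipping weekends and the listed holiday on May 24 — May 18, May 19, May 22, May 23, May 25, May 26, May 29 — lands on Monday, May 29, 2023.
The date on which the repair-or-replace obligation becomes due: May 29, 2023 + 29 days = June 27, 2023.

June 27, 2023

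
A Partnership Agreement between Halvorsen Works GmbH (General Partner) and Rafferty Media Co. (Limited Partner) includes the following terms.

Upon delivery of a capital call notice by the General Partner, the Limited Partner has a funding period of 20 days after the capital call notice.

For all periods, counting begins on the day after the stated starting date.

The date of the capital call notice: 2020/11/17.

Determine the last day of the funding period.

The last day of the funding period: 2020/11/17 + 20 days = 2020/12/07.

2020/12/07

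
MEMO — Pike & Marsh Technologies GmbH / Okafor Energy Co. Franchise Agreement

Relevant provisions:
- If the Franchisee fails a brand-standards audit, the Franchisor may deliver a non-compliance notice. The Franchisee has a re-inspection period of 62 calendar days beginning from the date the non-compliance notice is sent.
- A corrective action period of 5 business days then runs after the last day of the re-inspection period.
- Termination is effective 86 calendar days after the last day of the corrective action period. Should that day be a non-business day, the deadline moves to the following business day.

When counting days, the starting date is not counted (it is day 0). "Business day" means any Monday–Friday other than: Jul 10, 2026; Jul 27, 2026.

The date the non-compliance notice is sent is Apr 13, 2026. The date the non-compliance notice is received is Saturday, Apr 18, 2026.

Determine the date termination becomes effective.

The last day of the re-inspection period: 62 calendar days after Apr 13, 2026 is Jun 14, 2026.
From Sunday, Jun 14, 2026, 5 business days (Jun 15, Jun 16, Jun 17, Jun 18, Jun 19, skipping weekends) brings us to Friday, Jun 19, 2026, which is the last day of the corrective action period.
The date termination becomes effective: 86 calendar days after Jun 19, 2026 is Sep 13, 2026. That falls on a Sunday, so it rolls to the next business day, Monday, Sep 14, 2026.

Sep 14, 2026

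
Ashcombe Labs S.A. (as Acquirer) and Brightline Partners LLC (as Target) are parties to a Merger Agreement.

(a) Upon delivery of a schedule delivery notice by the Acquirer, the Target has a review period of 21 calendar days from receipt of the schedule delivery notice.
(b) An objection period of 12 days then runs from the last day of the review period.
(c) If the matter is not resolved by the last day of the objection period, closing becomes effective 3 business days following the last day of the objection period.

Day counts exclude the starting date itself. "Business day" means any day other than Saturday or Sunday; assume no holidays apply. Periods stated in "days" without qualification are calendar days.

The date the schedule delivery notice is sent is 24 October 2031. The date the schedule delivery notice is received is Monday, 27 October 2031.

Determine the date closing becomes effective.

Adding 21 calendar days to 27 October 2031 gives 17 November 2031, which is the last day of the review period.
Adding 12 calendar days to 17 November 2031 gives 29 November 2031, which is the last day of the objection period.
The date closing becomes effective: 3 business days after Saturday, 29 November 2031, skipping weekends — Dec 1, Dec 2, Dec 3 — lands on Wednesday, 3 December 2031.

3 December 2031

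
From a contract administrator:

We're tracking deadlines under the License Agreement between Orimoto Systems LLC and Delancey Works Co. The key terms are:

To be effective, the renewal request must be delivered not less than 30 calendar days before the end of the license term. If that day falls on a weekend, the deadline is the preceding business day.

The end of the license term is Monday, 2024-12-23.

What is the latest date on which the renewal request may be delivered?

2024-12-23 minus 30 days is 2024-11-23. That is a Saturday, so the deadline moves back to Friday, 2024-11-22.

2024-11-22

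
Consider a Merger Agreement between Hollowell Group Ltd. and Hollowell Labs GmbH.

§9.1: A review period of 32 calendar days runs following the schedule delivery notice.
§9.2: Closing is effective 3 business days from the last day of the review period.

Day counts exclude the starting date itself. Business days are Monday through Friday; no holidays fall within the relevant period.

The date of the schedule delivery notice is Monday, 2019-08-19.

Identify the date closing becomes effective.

2019-09-25

The last day of the review period: 2019-08-19 + 32 days = 2019-09-20.
From Friday, 2019-09-20, 3 business days (Sep 23, Sep 24, Sep 25, skipping weekends) brings us to Wednesday, 2019-09-25, which is the date closing becomes effective.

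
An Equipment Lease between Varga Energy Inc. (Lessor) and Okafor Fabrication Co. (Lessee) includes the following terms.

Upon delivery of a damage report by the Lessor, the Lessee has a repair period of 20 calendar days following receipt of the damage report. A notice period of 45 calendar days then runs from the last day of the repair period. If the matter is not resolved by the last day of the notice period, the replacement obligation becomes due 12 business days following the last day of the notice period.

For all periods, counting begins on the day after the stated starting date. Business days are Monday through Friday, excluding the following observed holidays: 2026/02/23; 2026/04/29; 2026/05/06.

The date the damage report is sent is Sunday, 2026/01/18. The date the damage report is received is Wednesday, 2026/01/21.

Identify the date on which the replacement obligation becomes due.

The last day of the repair period: 20 calendar days after 2026/01/21 is 2026/02/10.
The last day of the notice period: 2026/02/10 + 45 days = 2026/03/27.
The date on which the replacement obligation becomes due: counting 12 business days from Friday, 2026/03/27 (Mar 30, Mar 31, Apr 1, Apr 2, …, Apr 10, Apr 13, Apr 14, skipping weekends) reaches Tuesday, 2026/04/14.

2026/04/14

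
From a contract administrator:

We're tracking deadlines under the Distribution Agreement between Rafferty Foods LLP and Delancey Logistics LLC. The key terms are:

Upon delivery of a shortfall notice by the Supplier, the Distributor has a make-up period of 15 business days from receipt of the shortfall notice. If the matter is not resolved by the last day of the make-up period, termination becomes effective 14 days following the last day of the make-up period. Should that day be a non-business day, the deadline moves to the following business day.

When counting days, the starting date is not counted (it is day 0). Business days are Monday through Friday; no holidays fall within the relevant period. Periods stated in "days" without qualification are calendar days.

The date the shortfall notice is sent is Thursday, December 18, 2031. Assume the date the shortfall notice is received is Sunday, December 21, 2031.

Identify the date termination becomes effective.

January 23, 2032

The last day of the make-up period: 15 business days after Sunday, December 21, 2031, skipping weekends — Dec 22, Dec 23, Dec 24, Dec 25, …, Jan 7, Jan 8, Jan 9 — lands on Friday, January 9, 2032.
The date termination becomes effective: 14 calendar days after January 9, 2032 is January 23, 2032. January 23, 2032 is a Friday, so no roll-forward applies.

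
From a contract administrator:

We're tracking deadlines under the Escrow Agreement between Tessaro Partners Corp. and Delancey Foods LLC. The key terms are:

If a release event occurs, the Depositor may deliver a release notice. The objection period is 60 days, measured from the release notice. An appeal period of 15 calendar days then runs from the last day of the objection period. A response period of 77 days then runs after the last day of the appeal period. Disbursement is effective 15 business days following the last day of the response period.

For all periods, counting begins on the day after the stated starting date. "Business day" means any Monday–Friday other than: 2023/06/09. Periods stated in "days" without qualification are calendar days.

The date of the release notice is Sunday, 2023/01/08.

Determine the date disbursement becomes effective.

2023/06/30

The last day of the objection period: 60 calendar days after 2023/01/08 is 2023/03/09.
The last day of the appeal period: 2023/03/09 + 15 days = 2023/03/24.
The last day of the response period: 77 calendar days after 2023/03/24 is 2023/06/09.
The date disbursement becomes effective: 15 business days after Friday, 2023/06/09, skipping weekends — Jun 12, Jun 13, Jun 14, Jun 15, …, Jun 28, Jun 29, Jun 30 — lands on Friday, 2023/06/30.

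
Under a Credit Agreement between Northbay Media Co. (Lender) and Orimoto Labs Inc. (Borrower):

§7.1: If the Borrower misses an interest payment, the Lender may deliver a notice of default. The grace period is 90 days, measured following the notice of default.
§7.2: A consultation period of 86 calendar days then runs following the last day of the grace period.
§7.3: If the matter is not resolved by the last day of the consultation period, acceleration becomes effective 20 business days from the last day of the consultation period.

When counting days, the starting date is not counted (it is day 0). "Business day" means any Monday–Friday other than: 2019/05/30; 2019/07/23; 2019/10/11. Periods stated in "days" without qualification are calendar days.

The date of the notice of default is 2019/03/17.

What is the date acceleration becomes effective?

2019/10/07

The last day of the grace period: 90 calendar days after 2019/03/17 is 2019/06/15.
The last day of the consultation period: 86 calendar days after 2019/06/15 is 2019/09/09.
The date acceleration becomes effective: counting 20 business days from Monday, 2019/09/09 (Sep 10, Sep 11, Sep 12, Sep 13, …, Oct 3, Oct 4, Oct 7, skipping weekends) reaches Monday, 2019/10/07.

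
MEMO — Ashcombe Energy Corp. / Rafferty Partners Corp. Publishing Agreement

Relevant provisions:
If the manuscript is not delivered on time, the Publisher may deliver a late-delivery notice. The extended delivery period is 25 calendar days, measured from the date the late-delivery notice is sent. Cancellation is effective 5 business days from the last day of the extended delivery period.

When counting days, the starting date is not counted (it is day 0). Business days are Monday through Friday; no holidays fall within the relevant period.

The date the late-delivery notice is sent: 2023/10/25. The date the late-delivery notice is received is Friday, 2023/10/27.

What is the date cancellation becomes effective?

The last day of the extended delivery period: 25 calendar days after 2023/10/25 is 2023/11/19.
The date cancellation becomes effective: counting 5 business days from Sunday, 2023/11/19 (Nov 20, Nov 21, Nov 22, Nov 23, Nov 24, skipping weekends) reaches Friday, 2023/11/24.

2023/11/24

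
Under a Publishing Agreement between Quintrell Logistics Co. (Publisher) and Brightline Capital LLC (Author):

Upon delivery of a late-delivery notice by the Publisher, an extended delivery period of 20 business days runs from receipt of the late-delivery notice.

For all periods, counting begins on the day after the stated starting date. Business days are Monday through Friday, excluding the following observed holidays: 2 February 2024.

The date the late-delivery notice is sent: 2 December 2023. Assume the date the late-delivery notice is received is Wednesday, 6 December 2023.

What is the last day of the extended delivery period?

3 January 2024

The last day of the extended delivery period: counting 20 business days from Wednesday, 6 December 2023 (Dec 7, Dec 8, Dec 11, Dec 12, …, Jan 1, Jan 2, Jan 3, skipping weekends) reaches Wednesday, 3 January 2024.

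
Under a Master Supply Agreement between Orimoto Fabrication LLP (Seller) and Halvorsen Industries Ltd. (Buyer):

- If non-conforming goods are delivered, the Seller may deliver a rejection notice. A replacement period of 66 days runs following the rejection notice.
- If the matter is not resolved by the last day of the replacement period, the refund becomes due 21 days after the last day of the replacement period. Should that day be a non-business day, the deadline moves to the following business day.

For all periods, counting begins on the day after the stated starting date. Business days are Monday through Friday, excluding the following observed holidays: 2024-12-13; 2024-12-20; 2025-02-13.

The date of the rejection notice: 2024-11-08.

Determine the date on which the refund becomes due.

2025-02-03

The last day of the replacement period: 2024-11-08 + 66 days = 2025-01-13.
The date on which the refund becomes due: 21 calendar days after 2025-01-13 is 2025-02-03. 2025-02-03 is a Monday and is not a listed holiday, so no roll-forward applies.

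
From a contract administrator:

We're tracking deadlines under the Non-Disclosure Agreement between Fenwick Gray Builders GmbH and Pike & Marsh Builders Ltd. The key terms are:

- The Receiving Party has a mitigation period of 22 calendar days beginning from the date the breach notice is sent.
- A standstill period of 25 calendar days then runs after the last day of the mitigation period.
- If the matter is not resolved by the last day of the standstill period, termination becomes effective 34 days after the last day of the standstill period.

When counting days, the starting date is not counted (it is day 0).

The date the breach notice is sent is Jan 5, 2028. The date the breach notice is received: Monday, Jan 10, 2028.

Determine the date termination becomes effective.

Mar 26, 2028

Adding 22 calendar days to Jan 5, 2028 gives Jan 27, 2028, which is the last day of the mitigation period.
The last day of the standstill period: Jan 27, 2028 + 25 days = Feb 21, 2028.
The date termination becomes effective: Feb 21, 2028 + 34 days = Mar 26, 2028.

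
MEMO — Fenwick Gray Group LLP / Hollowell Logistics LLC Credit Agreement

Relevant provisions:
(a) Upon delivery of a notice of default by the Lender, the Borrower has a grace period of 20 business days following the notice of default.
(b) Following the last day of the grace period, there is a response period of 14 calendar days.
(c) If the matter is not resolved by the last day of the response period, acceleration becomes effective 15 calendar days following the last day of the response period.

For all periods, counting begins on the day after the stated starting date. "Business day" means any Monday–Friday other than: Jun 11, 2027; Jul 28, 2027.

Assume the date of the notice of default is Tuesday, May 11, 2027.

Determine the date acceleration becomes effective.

From Tuesday, May 11, 2027, 20 business days (May 12, May 13, May 14, May 17, …, Jun 4, Jun 7, Jun 8, skipping weekends) brings us to Tuesday, Jun 8, 2027, which is the last day of the grace period.
Adding 14 calendar days to Jun 8, 2027 gives Jun 22, 2027, which is the last day of the response period.
The date acceleration becomes effective: Jun 22, 2027 + 15 days = Jul 7, 2027.

Jul 7, 2027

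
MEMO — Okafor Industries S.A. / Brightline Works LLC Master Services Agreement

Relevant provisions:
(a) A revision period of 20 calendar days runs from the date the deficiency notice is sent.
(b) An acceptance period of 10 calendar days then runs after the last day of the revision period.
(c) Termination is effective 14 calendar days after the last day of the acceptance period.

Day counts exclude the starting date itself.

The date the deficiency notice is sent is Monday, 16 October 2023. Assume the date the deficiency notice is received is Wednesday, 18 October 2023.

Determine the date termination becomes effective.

29 November 2023

The last day of the revision period: 20 calendar days after 16 October 2023 is 5 November 2023.
The last day of the acceptance period: 10 calendar days after 5 November 2023 is 15 November 2023.
The date termination becomes effective: 14 calendar days after 15 November 2023 is 29 November 2023.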